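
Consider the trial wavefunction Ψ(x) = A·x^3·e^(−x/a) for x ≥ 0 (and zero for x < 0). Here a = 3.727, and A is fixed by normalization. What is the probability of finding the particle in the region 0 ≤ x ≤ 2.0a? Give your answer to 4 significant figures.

P ≈ 0.1107

The probability is P = ∫ |Ψ|² dx over [0, 2.0a].
Since A² = 1/(45·a^7/8), this is the region integral divided by the full normalization integral.
Let u = x/a; then A² and the length scale cancel, so P = ∫_{0}^{2.0} u^6·e^(-2·u) du ÷ ∫_{0}^{∞} u^6·e^(-2·u) du.
An antiderivative of u^6·e^(-2·u) is -(4·u^6 + 12·u^5 + 30·u^4 + 60·u^3 + 90·u^2 + 90·u + 45)·e^(-2·u)/8; evaluating from 0 to 2.0 gives 45/8 - 2185·e^(-4)/8, while the full integral is 45/8.
This works out to P = 0.11067.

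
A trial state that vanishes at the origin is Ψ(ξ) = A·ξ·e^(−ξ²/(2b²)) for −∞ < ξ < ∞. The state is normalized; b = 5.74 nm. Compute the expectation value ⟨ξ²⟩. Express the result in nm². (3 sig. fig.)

⟨ξ^2⟩ ≈ 49.4 nm^2

The expectation value is the |Ψ|²-weighted average of ξ^2: ∫ ξ^2|Ψ|² dξ.
Using the Gaussian integral ∫_{−∞}^{∞} e^(−αξ²) dξ = √(π/α), evaluating both integrals, ⟨ξ²⟩ = 3·b^2/2.
Putting b = 5.74 gives 49.42.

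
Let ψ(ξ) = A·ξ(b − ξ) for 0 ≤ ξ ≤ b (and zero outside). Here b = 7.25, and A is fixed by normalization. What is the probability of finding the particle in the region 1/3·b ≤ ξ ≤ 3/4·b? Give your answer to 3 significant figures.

P = ∫_{1/3·b}^{3/4·b} |ψ(ξ)|² dξ.
The normalization integral ∫|ψ|²dξ over the whole domain equals b^5/30·A², and A² cancels in the ratio.
Let u = ξ/b; then A² and the length scale cancel, so P = ∫_{1/3}^{3/4} u^2·(1 - u)^2 du ÷ ∫_{0}^{1} u^2·(1 - u)^2 du.
An antiderivative of u^2·(1 - u)^2 is u^3·(6·u^2 - 15·u + 10)/30; evaluating from 1/3 to 3/4 gives ≈ 0.022887, while the full integral is 1/30.
Evaluating gives P = 0.6866.

P ≈ 0.687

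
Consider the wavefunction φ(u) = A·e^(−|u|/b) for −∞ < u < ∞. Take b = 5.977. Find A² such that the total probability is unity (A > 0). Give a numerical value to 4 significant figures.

We need A² ∫|f|² du = 1, taking the integral from −∞ to ∞.
Recall ∫₀^∞ u^m e^(−u/β) du = m!·β^(m+1), carrying out the integral gives A² · b.
Setting this equal to 1 gives A² = 1/(b).
Substituting b = 5.977 gives A² = 0.16731, so A = 0.40903.

A^2 ≈ 0.1673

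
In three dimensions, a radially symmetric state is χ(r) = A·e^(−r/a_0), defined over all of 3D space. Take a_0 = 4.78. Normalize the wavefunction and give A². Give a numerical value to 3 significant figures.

The normalization condition is ∫|χ|² 4πr² dr = 1 from 0 to ∞.
The integral (without the A² prefactor) comes out to π·a_0^3.
Substituting a_0 = 4.78 gives A² = 0.002915, so A = 0.05399.

A^2 ≈ 0.00291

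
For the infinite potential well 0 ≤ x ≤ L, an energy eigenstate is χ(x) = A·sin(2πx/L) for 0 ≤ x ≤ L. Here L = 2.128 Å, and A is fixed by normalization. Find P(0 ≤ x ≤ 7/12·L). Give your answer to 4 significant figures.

P ≈ 0.5144

P = ∫_{0}^{7/12·L} |χ(x)|² dx.
The normalization integral ∫|χ|²dx over the whole domain equals L/2·A², and A² cancels in the ratio.
Let u = x/L; then A² and the length scale cancel, so P = ∫_{0}^{7/12} sin(2·π·u)^2 du ÷ ∫_{0}^{1} sin(2·π·u)^2 du.
Using ∫ sin(2·π·u)^2 du = u/2 - sin(4·π·u)/(8·π), the numerator is -√(3)/(16·π) + 7/24 and the denominator is 1/2.
Taking the ratio, P = -√(3)/(8·π) + 7/12.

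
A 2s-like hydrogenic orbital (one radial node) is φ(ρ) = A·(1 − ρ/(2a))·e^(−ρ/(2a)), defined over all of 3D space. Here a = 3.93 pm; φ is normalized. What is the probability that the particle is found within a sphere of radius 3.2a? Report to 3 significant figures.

P ≈ 0.0858

Integrate the radial probability density 4πρ²|φ|² over ρ ≤ 3.2a.
The full normalization integral is A²·[8·π·a^3] = 1, fixing A².
Substituting u = ρ/a, A², 4π and the length scale all cancel in the ratio: P = ∫_{0}^{3.2} u^2·(1 - u/2)^2·e^(-u) du / ∫_{0}^{∞} u^2·(1 - u/2)^2·e^(-u) du.
Using ∫ u^2·(1 - u/2)^2·e^(-u) du = -(u^4/4 + u^2 + 2·u + 2)·e^(-u), the numerator is ≈ 0.17164 and the denominator is 2.
Taking the ratio yields P = 0.08582.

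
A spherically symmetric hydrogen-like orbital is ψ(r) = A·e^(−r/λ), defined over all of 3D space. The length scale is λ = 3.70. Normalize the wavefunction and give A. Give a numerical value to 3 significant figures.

A ≈ 0.0793

Normalization requires ∫|ψ|² 4πr² dr = 1, integrated from 0 to ∞.
The angular integral contributes 4π, leaving ∫₀^∞ r²|ψ|² dr.
Recall ∫₀^∞ r^m e^(−r/β) dr = m!·β^(m+1), ∫|ψ|² 4πr² dr = A²·(π·λ^3).
So A² = (π·λ^3)^(−1).
Plugging in λ = 3.70 yields A = 0.07927.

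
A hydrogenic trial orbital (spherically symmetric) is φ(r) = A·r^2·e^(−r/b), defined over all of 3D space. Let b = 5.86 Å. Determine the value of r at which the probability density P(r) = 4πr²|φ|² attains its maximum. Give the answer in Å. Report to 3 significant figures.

Differentiate P(r) = 4πr²|φ|² with respect to r and set to zero.
Solving yields r = 3·b.
With b = 5.86, the most probable radial distance is 17.58 Å.

r ≈ 17.6 Å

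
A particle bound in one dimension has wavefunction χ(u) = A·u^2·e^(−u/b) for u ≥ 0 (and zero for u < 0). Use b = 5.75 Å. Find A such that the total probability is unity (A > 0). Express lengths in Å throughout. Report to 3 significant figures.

A ≈ 0.0146 Å^(-5/2)

Normalization requires ∫|χ|² du = 1, integrated from 0 to ∞.
With χ = A·u^2·e^(−u/b), the integral evaluates to A²·[3·b^5/4].
So A² = (3·b^5/4)^(−1).
With b = 5.75: A² = 0.0002121 and A = 0.01456.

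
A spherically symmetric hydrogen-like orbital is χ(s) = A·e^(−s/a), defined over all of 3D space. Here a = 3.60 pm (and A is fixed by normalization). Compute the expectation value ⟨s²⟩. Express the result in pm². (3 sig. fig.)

⟨s^2⟩ ≈ 38.9 pm^2

The expectation value is the |χ|²-weighted average of s^2: ∫ s^2|χ|² 4πs² ds.
The ratio of the moment integral to the normalization integral gives ⟨s²⟩ = 3·a^2.
With a = 3.60, ⟨s^2⟩ = 38.88.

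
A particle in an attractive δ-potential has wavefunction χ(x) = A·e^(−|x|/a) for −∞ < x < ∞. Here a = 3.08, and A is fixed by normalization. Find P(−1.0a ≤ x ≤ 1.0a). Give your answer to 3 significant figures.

|χ|² is the probability density, so P = ∫_{−1.0a}^{1.0a} |χ|² dx.
Since A² = 1/(a), this is the region integral divided by the full normalization integral.
Both integrals are even about x = 0, so only the x ≥ 0 halves are needed (the factors of 2 cancel). In terms of u = x/a (A² and the length scale cancel between numerator and denominator), P = [∫_{0}^{1.0} e^(-2·u) du] / [∫_{0}^{∞} e^(-2·u) du].
An antiderivative of e^(-2·u) is -e^(-2·u)/2; evaluating from 0 to 1.0 gives 1/2 - e^(-2)/2, while the full integral is 1/2.
This works out to P = 0.8647.

P ≈ 0.865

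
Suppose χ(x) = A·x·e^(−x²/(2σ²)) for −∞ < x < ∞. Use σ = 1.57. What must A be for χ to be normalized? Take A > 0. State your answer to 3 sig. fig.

A ≈ 0.540

We need A² ∫|f|² dx = 1, taking the integral from −∞ to ∞.
Differentiating ∫e^(−αx²) dx = √(π/α) under α to get the higher moments, carrying out the integral gives A² · √(π)·σ^3/2.
With σ = 1.57: A² = 0.2916 and A = 0.5400.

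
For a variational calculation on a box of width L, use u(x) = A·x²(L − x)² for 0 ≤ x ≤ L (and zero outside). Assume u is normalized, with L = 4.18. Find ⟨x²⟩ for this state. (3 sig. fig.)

By definition ⟨x²⟩ = ∫ x^2 |u(x)|² dx.
Expanding the polynomial and integrating term by term, since the A² factors cancel between numerator and denominator, ⟨x²⟩ = 3·L^2/11.
Putting L = 4.18 gives 4.765.

⟨x^2⟩ ≈ 4.77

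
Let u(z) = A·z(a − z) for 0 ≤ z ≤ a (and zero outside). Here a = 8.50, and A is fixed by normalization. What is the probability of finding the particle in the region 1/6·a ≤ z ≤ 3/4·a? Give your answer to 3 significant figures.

|u|² is the probability density, so P = ∫_{1/6·a}^{3/4·a} |u|² dz.
The normalization integral ∫|u|²dz over the whole domain equals a^5/30·A², and A² cancels in the ratio.
Substituting t = z/a, A² and the length scale cancel in the ratio: P = ∫_{1/6}^{3/4} t^2·(1 - t)^2 dt / ∫_{0}^{1} t^2·(1 - t)^2 dt.
With ∫ t^2·(1 - t)^2 dt = t^3·(6·t^2 - 15·t + 10)/30 + C, the region integral is ≈ 0.028700 and the full one is 1/30.
The result is P = 0.8610.

P ≈ 0.861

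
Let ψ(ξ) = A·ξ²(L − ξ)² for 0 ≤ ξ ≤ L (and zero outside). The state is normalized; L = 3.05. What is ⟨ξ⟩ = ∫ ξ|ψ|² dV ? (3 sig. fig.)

⟨ξ⟩ = ∫ ξ |ψ|² dξ over the full domain.
Expanding the polynomial and integrating term by term, evaluating both integrals, ⟨ξ⟩ = L/2.
Putting L = 3.05 gives 1.525.

⟨ξ⟩ ≈ 1.53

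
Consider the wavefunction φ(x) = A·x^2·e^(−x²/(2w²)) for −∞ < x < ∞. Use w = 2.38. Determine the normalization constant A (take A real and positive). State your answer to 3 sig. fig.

Normalization requires ∫|φ|² dx = 1, integrated from −∞ to ∞.
Differentiating ∫e^(−αx²) dx = √(π/α) under α to get the higher moments, with φ = A·x^2·e^(−x²/(2w²)), the integral evaluates to A²·[3·√(π)·w^5/4].
So A² = (3·√(π)·w^5/4)^(−1).
With w = 2.38: A² = 0.009851 and A = 0.09925.

A ≈ 0.0993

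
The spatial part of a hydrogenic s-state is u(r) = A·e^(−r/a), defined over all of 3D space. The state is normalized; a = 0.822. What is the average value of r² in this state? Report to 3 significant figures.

⟨r^2⟩ ≈ 2.03

By definition ⟨r²⟩ = ∫ r^2 |u(r)|² 4πr² dr.
Using ∫₀^∞ rⁿ e^(−αr) dr = n!/αⁿ⁺¹, since the A² factors cancel between numerator and denominator, ⟨r²⟩ = 3·a^2.
With a = 0.822, ⟨r^2⟩ = 2.027.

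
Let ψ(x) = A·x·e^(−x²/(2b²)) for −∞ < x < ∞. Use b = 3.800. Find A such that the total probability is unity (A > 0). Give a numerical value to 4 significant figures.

The normalization condition is ∫|ψ|² dx = 1 from −∞ to ∞.
Carrying out the integral gives A² · √(π)·b^3/2.
With b = 3.800: A² = 0.020564 and A = 0.14340.

A ≈ 0.1434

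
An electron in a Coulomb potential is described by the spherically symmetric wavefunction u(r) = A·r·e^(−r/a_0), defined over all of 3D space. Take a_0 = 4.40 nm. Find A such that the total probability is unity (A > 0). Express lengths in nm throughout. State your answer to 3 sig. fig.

The normalization condition is ∫|u|² 4πr² dr = 1 from 0 to ∞.
(Spherical symmetry: dV = 4πr² dr.)
Recall ∫₀^∞ r^m e^(−r/β) dr = m!·β^(m+1), with u = A·r·e^(−r/a_0), the integral evaluates to A²·[3·π·a_0^5].
So A² = (3·π·a_0^5)^(−1).
Substituting a_0 = 4.40 gives A² = 0.00006434, so A = 0.008021.

A ≈ 0.00802 nm^(-5/2)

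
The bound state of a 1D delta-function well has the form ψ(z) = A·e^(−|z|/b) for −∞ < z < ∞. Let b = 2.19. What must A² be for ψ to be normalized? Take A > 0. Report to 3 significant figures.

The normalization condition is ∫|ψ|² dz = 1 from −∞ to ∞.
The integral (without the A² prefactor) comes out to b.
Hence A² = 1/[b].
With b = 2.19: A² = 0.4566 and A = 0.6757.

A^2 ≈ 0.457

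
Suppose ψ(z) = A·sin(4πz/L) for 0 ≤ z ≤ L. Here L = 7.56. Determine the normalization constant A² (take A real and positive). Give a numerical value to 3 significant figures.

A^2 ≈ 0.265

We need A² ∫|f|² dz = 1, taking the integral from 0 to L.
With ∫₀^L sin²(nπz/L) dz = L/2, with ψ = A·sin(4πz/L), the integral evaluates to A²·[L/2].
Hence A² = 1/[L/2].
Plugging in L = 7.56 yields A = 0.5143.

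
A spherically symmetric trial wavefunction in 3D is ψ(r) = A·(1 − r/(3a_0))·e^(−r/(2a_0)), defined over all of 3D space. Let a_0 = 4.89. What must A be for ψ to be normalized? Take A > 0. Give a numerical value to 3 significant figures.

A ≈ 0.0320

Normalization requires ∫|ψ|² 4πr² dr = 1, integrated from 0 to ∞.
The angular integral contributes 4π, leaving ∫₀^∞ r²|ψ|² dr.
With ∫₀^∞ r^4 e^(−αr) dr = 4!/α^5, ∫|ψ|² 4πr² dr = A²·(8·π·a_0^3/3).
Substituting a_0 = 4.89 gives A² = 0.001021, so A = 0.03195.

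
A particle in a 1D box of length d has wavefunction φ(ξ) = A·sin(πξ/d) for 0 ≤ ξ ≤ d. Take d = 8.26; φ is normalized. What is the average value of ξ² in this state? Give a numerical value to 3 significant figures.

⟨ξ²⟩ = ∫ ξ^2 |φ|² dξ over the full domain.
Using sin²θ = (1 − cos 2θ)/2, evaluating both integrals, ⟨ξ²⟩ = -d^2/(2·π^2) + d^2/3.
Putting d = 8.26 gives 19.29.

⟨ξ^2⟩ ≈ 19.3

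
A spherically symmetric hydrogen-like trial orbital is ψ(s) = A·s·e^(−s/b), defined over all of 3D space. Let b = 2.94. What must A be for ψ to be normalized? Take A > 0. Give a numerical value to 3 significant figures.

Normalization requires ∫|ψ|² 4πs² ds = 1, integrated from 0 to ∞.
In 3D with spherical symmetry the volume element is 4πs² ds.
Recall ∫₀^∞ s^m e^(−s/β) ds = m!·β^(m+1), ∫|ψ|² 4πs² ds = A²·(3·π·b^5).
Setting this equal to 1 gives A² = 1/(3·π·b^5).
With b = 2.94: A² = 0.0004831 and A = 0.02198.

A ≈ 0.0220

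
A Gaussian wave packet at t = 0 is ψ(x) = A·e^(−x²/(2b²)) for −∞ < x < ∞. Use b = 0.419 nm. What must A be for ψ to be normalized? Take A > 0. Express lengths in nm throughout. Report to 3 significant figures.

A ≈ 1.16 nm^(-1/2)

Require ∫ |ψ|² dx = 1 over the whole domain.
Differentiating ∫e^(−αx²) dx = √(π/α) under α to get the higher moments, carrying out the integral gives A² · √(π)·b.
Hence A² = 1/[√(π)·b].
Plugging in b = 0.419 yields A = 1.160.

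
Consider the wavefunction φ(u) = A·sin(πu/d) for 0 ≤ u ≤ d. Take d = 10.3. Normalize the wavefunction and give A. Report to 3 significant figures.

A ≈ 0.441

The normalization condition is ∫|φ|² du = 1 from 0 to d.
With ∫₀^d sin²(nπu/d) du = d/2, with φ = A·sin(πu/d), the integral evaluates to A²·[d/2].
So A² = (d/2)^(−1).
Substituting d = 10.3 gives A² = 0.1942, so A = 0.4407.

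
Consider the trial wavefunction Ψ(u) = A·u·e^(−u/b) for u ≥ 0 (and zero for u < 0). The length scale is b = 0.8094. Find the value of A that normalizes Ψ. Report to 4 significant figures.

A ≈ 2.747

Normalization requires ∫|Ψ|² du = 1, integrated from 0 to ∞.
With ∫₀^∞ u^2 e^(−αu) du = 2!/α^3, with Ψ = A·u·e^(−u/b), the integral evaluates to A²·[b^3/4].
Setting this equal to 1 gives A² = 1/(b^3/4).
Substituting b = 0.8094 gives A² = 7.5435, so A = 2.7465.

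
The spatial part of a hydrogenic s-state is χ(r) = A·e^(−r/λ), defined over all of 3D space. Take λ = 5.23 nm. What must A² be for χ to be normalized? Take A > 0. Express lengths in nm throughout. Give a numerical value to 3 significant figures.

A^2 ≈ 0.00223 nm^(-3)

Normalization requires ∫|χ|² 4πr² dr = 1, integrated from 0 to ∞.
(Spherical symmetry: dV = 4πr² dr.)
∫|χ|² 4πr² dr = A²·(π·λ^3).
Setting this equal to 1 gives A² = 1/(π·λ^3).
With λ = 5.23: A² = 0.002225 and A = 0.04717.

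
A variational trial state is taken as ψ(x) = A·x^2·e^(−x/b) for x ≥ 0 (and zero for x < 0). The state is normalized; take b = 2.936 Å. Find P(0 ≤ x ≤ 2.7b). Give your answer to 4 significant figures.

P ≈ 0.6267

P = ∫_{0}^{2.7b} |ψ(x)|² dx.
Since A² = 1/(3·b^5/4), this is the region integral divided by the full normalization integral.
Substituting u = x/b, A² and the length scale cancel in the ratio: P = ∫_{0}^{2.7} u^4·e^(-2·u) du / ∫_{0}^{∞} u^4·e^(-2·u) du.
With ∫ u^4·e^(-2·u) du = -(u^4/2 + u^3 + 3·u^2/2 + 3·u/2 + 3/4)·e^(-2·u) + C, the region integral is ≈ 0.470017 and the full one is 3/4.
The result is P = 0.62669.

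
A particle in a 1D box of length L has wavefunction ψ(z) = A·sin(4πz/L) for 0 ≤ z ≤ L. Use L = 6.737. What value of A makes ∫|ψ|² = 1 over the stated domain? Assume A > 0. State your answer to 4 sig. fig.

Normalization requires ∫|ψ|² dz = 1, integrated from 0 to L.
With ψ = A·sin(4πz/L), the integral evaluates to A²·[L/2].
With L = 6.737: A² = 0.29687 and A = 0.54486.

A ≈ 0.5449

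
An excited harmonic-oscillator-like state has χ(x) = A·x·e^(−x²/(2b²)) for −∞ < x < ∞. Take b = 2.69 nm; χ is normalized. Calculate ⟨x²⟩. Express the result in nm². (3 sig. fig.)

The expectation value is the |χ|²-weighted average of x^2: ∫ x^2|χ|² dx.
Using the Gaussian integral ∫_{−∞}^{∞} e^(−αx²) dx = √(π/α), the ratio of the moment integral to the normalization integral gives ⟨x²⟩ = 3·b^2/2.
With b = 2.69, ⟨x^2⟩ = 10.85.

⟨x^2⟩ ≈ 10.9 nm^2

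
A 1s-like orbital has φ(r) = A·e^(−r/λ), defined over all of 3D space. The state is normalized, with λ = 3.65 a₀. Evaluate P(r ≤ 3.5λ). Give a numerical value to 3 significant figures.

Integrate the radial probability density 4πr²|φ|² over r ≤ 3.5λ.
The full normalization integral is A²·[π·λ^3] = 1, fixing A².
Let u = r/λ; then A², 4π and the length scale all cancel, so P = ∫_{0}^{3.5} u^2·e^(-2·u) du ÷ ∫_{0}^{∞} u^2·e^(-2·u) du.
An antiderivative of u^2·e^(-2·u) is -(2·u^2 + 2·u + 1)·e^(-2·u)/4; evaluating from 0 to 3.5 gives 1/4 - 65·e^(-7)/8, while the full integral is 1/4.
This evaluates to P = 0.9704.

P ≈ 0.970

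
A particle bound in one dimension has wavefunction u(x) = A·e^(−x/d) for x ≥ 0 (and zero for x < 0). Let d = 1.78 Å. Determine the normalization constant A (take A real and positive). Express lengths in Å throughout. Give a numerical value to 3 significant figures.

Normalization requires ∫|u|² dx = 1, integrated from 0 to ∞.
With ∫₀^∞ x^0 e^(−αx) dx = 0!/α^1, with u = A·e^(−x/d), the integral evaluates to A²·[d/2].
So A² = (d/2)^(−1).
Substituting d = 1.78 gives A² = 1.124, so A = 1.060.

A ≈ 1.06 Å^(-1/2)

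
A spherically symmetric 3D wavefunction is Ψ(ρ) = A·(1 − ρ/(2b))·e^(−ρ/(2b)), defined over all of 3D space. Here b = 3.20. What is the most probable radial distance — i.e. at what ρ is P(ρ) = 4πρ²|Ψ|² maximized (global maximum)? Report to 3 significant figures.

Differentiate P(ρ) = 4πρ²|Ψ|² with respect to ρ and set to zero.
Solving yields ρ = b·(√(5) + 3).
With b = 3.20, the most probable radial distance is 16.76.

ρ ≈ 16.8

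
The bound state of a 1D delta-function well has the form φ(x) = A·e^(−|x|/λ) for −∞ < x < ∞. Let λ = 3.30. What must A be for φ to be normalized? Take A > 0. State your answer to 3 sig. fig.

Normalization requires ∫|φ|² dx = 1, integrated from −∞ to ∞.
With ∫₀^∞ x^0 e^(−αx) dx = 0!/α^1, carrying out the integral gives A² · λ.
Hence A² = 1/[λ].
With λ = 3.30: A² = 0.3030 and A = 0.5505.

A ≈ 0.550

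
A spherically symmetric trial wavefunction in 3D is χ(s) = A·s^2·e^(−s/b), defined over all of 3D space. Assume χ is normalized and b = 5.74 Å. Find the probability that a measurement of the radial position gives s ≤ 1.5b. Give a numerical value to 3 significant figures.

P ≈ 0.0335

P = ∫ |χ|² 4πs² ds over s ≤ 1.5b.
A² is fixed by ∫₀^∞ 4πs²|χ|² ds = 1, i.e. A² = (45·π·b^7/2)^(−1).
Substituting u = s/b, A², 4π and the length scale all cancel in the ratio: P = ∫_{0}^{1.5} u^6·e^(-2·u) du / ∫_{0}^{∞} u^6·e^(-2·u) du.
Using ∫ u^6·e^(-2·u) du = -(4·u^6 + 12·u^5 + 30·u^4 + 60·u^3 + 90·u^2 + 90·u + 45)·e^(-2·u)/8, the numerator is ≈ 0.18849 and the denominator is 45/8.
This evaluates to P = 0.03351.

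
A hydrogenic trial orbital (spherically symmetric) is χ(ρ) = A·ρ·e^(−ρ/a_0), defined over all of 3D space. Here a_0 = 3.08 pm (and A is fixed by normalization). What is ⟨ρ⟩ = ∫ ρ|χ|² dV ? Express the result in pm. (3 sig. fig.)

⟨ρ⟩ ≈ 7.70 pm

By definition ⟨ρ⟩ = ∫ ρ |χ(ρ)|² 4πρ² dρ.
Using ∫₀^∞ ρⁿ e^(−αρ) dρ = n!/αⁿ⁺¹, since the A² factors cancel between numerator and denominator, ⟨ρ⟩ = 5·a_0/2.
Putting a_0 = 3.08 gives 7.700.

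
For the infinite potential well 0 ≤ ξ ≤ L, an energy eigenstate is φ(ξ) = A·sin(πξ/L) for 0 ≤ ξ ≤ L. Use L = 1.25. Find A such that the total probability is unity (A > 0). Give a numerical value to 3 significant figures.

A ≈ 1.26

Normalization requires ∫|φ|² dξ = 1, integrated from 0 to L.
Using sin²θ = (1 − cos 2θ)/2, the integral (without the A² prefactor) comes out to L/2.
Setting this equal to 1 gives A² = 1/(L/2).
Substituting L = 1.25 gives A² = 1.600, so A = 1.265.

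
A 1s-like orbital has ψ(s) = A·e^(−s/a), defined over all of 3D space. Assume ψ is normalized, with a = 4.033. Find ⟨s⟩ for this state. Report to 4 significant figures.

⟨s⟩ = ∫ s |ψ|² 4πs² ds over the full domain.
Recall ∫₀^∞ s^m e^(−s/β) ds = m!·β^(m+1), evaluating both integrals, ⟨s⟩ = 3·a/2.
With a = 4.033, ⟨s⟩ = 6.0495.

⟨s⟩ ≈ 6.050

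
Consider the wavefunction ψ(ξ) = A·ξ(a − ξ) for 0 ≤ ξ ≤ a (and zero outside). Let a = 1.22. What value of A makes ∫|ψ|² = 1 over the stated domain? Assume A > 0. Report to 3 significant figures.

A ≈ 3.33

Require ∫ |ψ|² dξ = 1 over the whole domain.
Expanding the polynomial and integrating term by term, with ψ = A·ξ(a − ξ), the integral evaluates to A²·[a^5/30].
Hence A² = 1/[a^5/30].
Substituting a = 1.22 gives A² = 11.10, so A = 3.332.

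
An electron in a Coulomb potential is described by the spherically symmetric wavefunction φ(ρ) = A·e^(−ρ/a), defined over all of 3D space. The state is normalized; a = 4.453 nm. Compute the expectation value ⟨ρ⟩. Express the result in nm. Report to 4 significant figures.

⟨ρ⟩ = ∫ ρ |φ|² 4πρ² dρ over the full domain.
The ratio of the moment integral to the normalization integral gives ⟨ρ⟩ = 3·a/2.
With a = 4.453, ⟨ρ⟩ = 6.6795.

⟨ρ⟩ ≈ 6.680 nm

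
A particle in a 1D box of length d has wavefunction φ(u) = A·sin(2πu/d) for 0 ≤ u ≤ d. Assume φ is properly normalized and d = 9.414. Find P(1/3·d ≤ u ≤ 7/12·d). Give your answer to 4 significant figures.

P ≈ 0.1122

P = ∫_{1/3·d}^{7/12·d} |φ(u)|² du.
The normalization integral ∫|φ|²du over the whole domain equals d/2·A², and A² cancels in the ratio.
Let t = u/d; then A² and the length scale cancel, so P = ∫_{1/3}^{7/12} sin(2·π·t)^2 dt ÷ ∫_{0}^{1} sin(2·π·t)^2 dt.
An antiderivative of sin(2·π·t)^2 is t/2 - sin(4·π·t)/(8·π); evaluating from 1/3 to 7/12 gives -√(3)/(8·π) + 1/8, while the full integral is 1/2.
Evaluating gives P = (π - √(3))/(4·π).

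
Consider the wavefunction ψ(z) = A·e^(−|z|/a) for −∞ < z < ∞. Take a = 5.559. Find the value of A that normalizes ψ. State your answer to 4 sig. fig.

Require ∫ |ψ|² dz = 1 over the whole domain.
∫|ψ|² dz = A²·(a).
Hence A² = 1/[a].
With a = 5.559: A² = 0.17989 and A = 0.42413.

A ≈ 0.4241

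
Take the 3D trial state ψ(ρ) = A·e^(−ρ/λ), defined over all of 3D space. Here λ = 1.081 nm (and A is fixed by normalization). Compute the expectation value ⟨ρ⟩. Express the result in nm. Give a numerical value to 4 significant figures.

⟨ρ⟩ ≈ 1.622 nm

⟨ρ⟩ = ∫ ρ |ψ|² 4πρ² dρ over the full domain.
Recall ∫₀^∞ ρ^m e^(−ρ/β) dρ = m!·β^(m+1), evaluating both integrals, ⟨ρ⟩ = 3·λ/2.
With λ = 1.081, ⟨ρ⟩ = 1.6215.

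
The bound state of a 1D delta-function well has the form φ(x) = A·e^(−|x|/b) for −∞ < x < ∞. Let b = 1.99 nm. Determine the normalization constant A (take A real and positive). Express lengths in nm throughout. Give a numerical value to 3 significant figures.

A ≈ 0.709 nm^(-1/2)

Normalization requires ∫|φ|² dx = 1, integrated from −∞ to ∞.
With ∫₀^∞ x^0 e^(−αx) dx = 0!/α^1, ∫|φ|² dx = A²·(b).
Setting this equal to 1 gives A² = 1/(b).
With b = 1.99: A² = 0.5025 and A = 0.7089.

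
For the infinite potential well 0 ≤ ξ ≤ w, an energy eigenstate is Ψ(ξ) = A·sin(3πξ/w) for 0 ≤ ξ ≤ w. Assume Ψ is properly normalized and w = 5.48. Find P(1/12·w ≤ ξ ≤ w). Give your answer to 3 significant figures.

P ≈ 0.970

P = ∫_{1/12·w}^{w} |Ψ(ξ)|² dξ.
Since A² = 1/(w/2), this is the region integral divided by the full normalization integral.
Substituting u = ξ/w, A² and the length scale cancel in the ratio: P = ∫_{1/12}^{1} sin(3·π·u)^2 du / ∫_{0}^{1} sin(3·π·u)^2 du.
An antiderivative of sin(3·π·u)^2 is u/2 - sin(6·π·u)/(12·π); evaluating from 1/12 to 1 gives 1/(12·π) + 11/24, while the full integral is 1/2.
This works out to P = (2 + 11·π)/(12·π).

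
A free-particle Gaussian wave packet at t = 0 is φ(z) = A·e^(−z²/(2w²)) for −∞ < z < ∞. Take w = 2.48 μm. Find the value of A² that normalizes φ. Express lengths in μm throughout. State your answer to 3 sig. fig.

The normalization condition is ∫|φ|² dz = 1 from −∞ to ∞.
Using the Gaussian integral ∫_{−∞}^{∞} e^(−αz²) dz = √(π/α), with φ = A·e^(−z²/(2w²)), the integral evaluates to A²·[√(π)·w].
Hence A² = 1/[√(π)·w].
Substituting w = 2.48 gives A² = 0.2275, so A = 0.4770.

A^2 ≈ 0.227 μm^(-1)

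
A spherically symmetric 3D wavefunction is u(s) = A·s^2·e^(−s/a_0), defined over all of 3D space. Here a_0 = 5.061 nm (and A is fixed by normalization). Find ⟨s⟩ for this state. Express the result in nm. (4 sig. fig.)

⟨s⟩ = ∫ s |u|² 4πs² ds over the full domain.
Recall ∫₀^∞ s^m e^(−s/β) ds = m!·β^(m+1), the ratio of the moment integral to the normalization integral gives ⟨s⟩ = 7·a_0/2.
Putting a_0 = 5.061 gives 17.714.

⟨s⟩ ≈ 17.71 nm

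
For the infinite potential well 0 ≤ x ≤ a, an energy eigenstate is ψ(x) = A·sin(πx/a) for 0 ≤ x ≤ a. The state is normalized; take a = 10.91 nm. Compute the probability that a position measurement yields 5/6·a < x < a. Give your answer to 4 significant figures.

P = ∫_{5/6·a}^{a} |ψ(x)|² dx.
Since A² = 1/(a/2), this is the region integral divided by the full normalization integral.
In terms of u = x/a (A² and the length scale cancel between numerator and denominator), P = [∫_{5/6}^{1} sin(π·u)^2 du] / [∫_{0}^{1} sin(π·u)^2 du].
With ∫ sin(π·u)^2 du = u/2 - sin(2·π·u)/(4·π) + C, the region integral is -√(3)/(8·π) + 1/12 and the full one is 1/2.
Taking the ratio, P = (-√(3)/4 + π/6)/π.

P ≈ 0.02883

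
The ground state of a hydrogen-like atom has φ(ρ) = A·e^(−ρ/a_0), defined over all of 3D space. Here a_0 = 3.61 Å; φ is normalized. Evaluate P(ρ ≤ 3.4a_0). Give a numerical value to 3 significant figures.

P ≈ 0.966

P = ∫ |φ|² 4πρ² dρ over ρ ≤ 3.4a_0.
A² is fixed by ∫₀^∞ 4πρ²|φ|² dρ = 1, i.e. A² = (π·a_0^3)^(−1).
In terms of u = ρ/a_0 (A², 4π and the length scale all cancel between numerator and denominator), P = [∫_{0}^{3.4} u^2·e^(-2·u) du] / [∫_{0}^{∞} u^2·e^(-2·u) du].
An antiderivative of u^2·e^(-2·u) is -(2·u^2 + 2·u + 1)·e^(-2·u)/4; evaluating from 0 to 3.4 gives 1/4 - 773·e^(-34/5)/100, while the full integral is 1/4.
Taking the ratio yields P = 0.9656.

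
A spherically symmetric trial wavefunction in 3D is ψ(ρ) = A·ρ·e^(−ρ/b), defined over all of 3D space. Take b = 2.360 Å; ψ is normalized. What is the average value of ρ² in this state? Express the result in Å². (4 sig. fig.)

⟨ρ^2⟩ ≈ 41.77 Å^2

By definition ⟨ρ²⟩ = ∫ ρ^2 |ψ(ρ)|² 4πρ² dρ.
Using ∫₀^∞ ρⁿ e^(−αρ) dρ = n!/αⁿ⁺¹, the ratio of the moment integral to the normalization integral gives ⟨ρ²⟩ = 15·b^2/2.
With b = 2.360, ⟨ρ^2⟩ = 41.772.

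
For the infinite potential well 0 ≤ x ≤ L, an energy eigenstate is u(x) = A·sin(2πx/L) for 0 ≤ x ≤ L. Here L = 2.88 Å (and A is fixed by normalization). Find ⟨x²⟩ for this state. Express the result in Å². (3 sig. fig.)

⟨x^2⟩ ≈ 2.66 Å^2

By definition ⟨x²⟩ = ∫ x^2 |u(x)|² dx.
With ∫₀^L sin²(nπx/L) dx = L/2, since the A² factors cancel between numerator and denominator, ⟨x²⟩ = -L^2/(8·π^2) + L^2/3.
With L = 2.88, ⟨x^2⟩ = 2.660.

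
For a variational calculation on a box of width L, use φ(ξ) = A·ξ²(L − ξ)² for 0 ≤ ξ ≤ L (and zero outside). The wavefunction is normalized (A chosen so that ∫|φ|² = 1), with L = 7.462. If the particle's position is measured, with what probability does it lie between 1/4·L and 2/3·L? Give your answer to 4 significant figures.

P = ∫_{1/4·L}^{2/3·L} |φ(ξ)|² dξ.
Since A² = 1/(L^9/630), this is the region integral divided by the full normalization integral.
In terms of u = ξ/L (A² and the length scale cancel between numerator and denominator), P = [∫_{1/4}^{2/3} u^4·(1 - u)^4 du] / [∫_{0}^{1} u^4·(1 - u)^4 du].
Using ∫ u^4·(1 - u)^4 du = u^5·(70·u^4 - 315·u^3 + 540·u^2 - 420·u + 126)/630, the numerator is ≈ 0.00127973 and the denominator is 1/630.
Taking the ratio, P = 0.80623.

P ≈ 0.8062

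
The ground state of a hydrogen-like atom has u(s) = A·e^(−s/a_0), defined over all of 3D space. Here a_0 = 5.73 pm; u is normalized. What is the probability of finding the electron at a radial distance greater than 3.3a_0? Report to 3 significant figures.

With dV = 4πs²ds, the probability is ∫|u|² dV over s > 3.3a_0.
The full normalization integral is A²·[π·a_0^3] = 1, fixing A².
In terms of t = s/a_0 (A², 4π and the length scale all cancel between numerator and denominator), P = [∫_{3.3}^{∞} t^2·e^(-2·t) dt] / [∫_{0}^{∞} t^2·e^(-2·t) dt].
Using ∫ t^2·e^(-2·t) dt = -(2·t^2 + 2·t + 1)·e^(-2·t)/4, the numerator is 1469·e^(-33/5)/200 and the denominator is 1/4.
This evaluates to P = 0.03997.

P ≈ 0.0400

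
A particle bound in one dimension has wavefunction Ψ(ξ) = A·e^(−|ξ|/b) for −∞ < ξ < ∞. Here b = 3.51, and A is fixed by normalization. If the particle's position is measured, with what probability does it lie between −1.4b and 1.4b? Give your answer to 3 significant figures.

P ≈ 0.939

P = ∫_{−1.4b}^{1.4b} |Ψ(ξ)|² dξ.
The normalization integral ∫|Ψ|²dξ over the whole domain equals b·A², and A² cancels in the ratio.
By symmetry take twice the ξ ≥ 0 contribution in numerator and denominator; the 2's cancel. In terms of u = ξ/b (A² and the length scale cancel between numerator and denominator), P = [∫_{0}^{1.4} e^(-2·u) du] / [∫_{0}^{∞} e^(-2·u) du].
An antiderivative of e^(-2·u) is -e^(-2·u)/2; evaluating from 0 to 1.4 gives 1/2 - e^(-14/5)/2, while the full integral is 1/2.
Evaluating gives P = 0.9392.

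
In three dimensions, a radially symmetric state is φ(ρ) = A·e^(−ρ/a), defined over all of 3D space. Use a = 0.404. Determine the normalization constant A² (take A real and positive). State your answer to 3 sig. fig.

A^2 ≈ 4.83

Normalization requires ∫|φ|² 4πρ² dρ = 1, integrated from 0 to ∞.
The angular integral contributes 4π, leaving ∫₀^∞ ρ²|φ|² dρ.
∫|φ|² 4πρ² dρ = A²·(π·a^3).
Plugging in a = 0.404 yields A = 2.197.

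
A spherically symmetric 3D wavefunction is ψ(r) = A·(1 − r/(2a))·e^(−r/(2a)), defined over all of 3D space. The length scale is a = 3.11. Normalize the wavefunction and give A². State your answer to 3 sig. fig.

A^2 ≈ 0.00132

Normalization requires ∫|ψ|² 4πr² dr = 1, integrated from 0 to ∞.
In 3D with spherical symmetry the volume element is 4πr² dr.
Recall ∫₀^∞ r^m e^(−r/β) dr = m!·β^(m+1), ∫|ψ|² 4πr² dr = A²·(8·π·a^3).
With a = 3.11: A² = 0.001323 and A = 0.03637.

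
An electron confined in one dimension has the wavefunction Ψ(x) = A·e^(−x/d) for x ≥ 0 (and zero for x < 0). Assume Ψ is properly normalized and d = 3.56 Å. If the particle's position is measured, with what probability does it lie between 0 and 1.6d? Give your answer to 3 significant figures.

P = ∫_{0}^{1.6d} |Ψ(x)|² dx.
The normalization integral ∫|Ψ|²dx over the whole domain equals d/2·A², and A² cancels in the ratio.
Let u = x/d; then A² and the length scale cancel, so P = ∫_{0}^{1.6} e^(-2·u) du ÷ ∫_{0}^{∞} e^(-2·u) du.
With ∫ e^(-2·u) du = -e^(-2·u)/2 + C, the region integral is 1/2 - e^(-16/5)/2 and the full one is 1/2.
This works out to P = 0.9592.

P ≈ 0.959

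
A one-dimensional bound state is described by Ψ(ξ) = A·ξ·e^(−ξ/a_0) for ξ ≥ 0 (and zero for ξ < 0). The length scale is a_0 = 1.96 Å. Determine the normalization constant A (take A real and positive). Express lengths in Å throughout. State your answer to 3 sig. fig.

A ≈ 0.729 Å^(-3/2)

We need A² ∫|f|² dξ = 1, taking the integral from 0 to ∞.
With Ψ = A·ξ·e^(−ξ/a_0), the integral evaluates to A²·[a_0^3/4].
So A² = (a_0^3/4)^(−1).
Plugging in a_0 = 1.96 yields A = 0.7289.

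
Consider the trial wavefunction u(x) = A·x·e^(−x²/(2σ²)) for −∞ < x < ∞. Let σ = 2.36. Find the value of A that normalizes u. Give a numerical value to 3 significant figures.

A ≈ 0.293

We need A² ∫|f|² dx = 1, taking the integral from −∞ to ∞.
Using the Gaussian integral ∫_{−∞}^{∞} e^(−αx²) dx = √(π/α), with u = A·x·e^(−x²/(2σ²)), the integral evaluates to A²·[√(π)·σ^3/2].
Hence A² = 1/[√(π)·σ^3/2].
With σ = 2.36: A² = 0.08585 and A = 0.2930.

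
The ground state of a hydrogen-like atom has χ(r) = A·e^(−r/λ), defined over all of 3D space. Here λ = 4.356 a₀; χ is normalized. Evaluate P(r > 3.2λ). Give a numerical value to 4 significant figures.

P ≈ 0.04632

P = ∫ |χ|² 4πr² dr over r > 3.2λ.
A² is fixed by ∫₀^∞ 4πr²|χ|² dr = 1, i.e. A² = (π·λ^3)^(−1).
In terms of u = r/λ (A², 4π and the length scale all cancel between numerator and denominator), P = [∫_{3.2}^{∞} u^2·e^(-2·u) du] / [∫_{0}^{∞} u^2·e^(-2·u) du].
With ∫ u^2·e^(-2·u) du = -(2·u^2 + 2·u + 1)·e^(-2·u)/4 + C, the region integral is 697·e^(-32/5)/100 and the full one is 1/4.
Taking the ratio yields P = 0.046324.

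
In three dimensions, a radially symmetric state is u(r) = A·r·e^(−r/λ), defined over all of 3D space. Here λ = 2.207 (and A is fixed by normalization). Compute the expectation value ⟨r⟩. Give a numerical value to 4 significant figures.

⟨r⟩ ≈ 5.518

⟨r⟩ = ∫ r |u|² 4πr² dr over the full domain.
Recall ∫₀^∞ r^m e^(−r/β) dr = m!·β^(m+1), evaluating both integrals, ⟨r⟩ = 5·λ/2.
With λ = 2.207, ⟨r⟩ = 5.5175.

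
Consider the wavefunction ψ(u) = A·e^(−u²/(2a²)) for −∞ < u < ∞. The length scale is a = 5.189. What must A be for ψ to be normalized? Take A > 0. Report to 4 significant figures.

A ≈ 0.3297

We need A² ∫|f|² du = 1, taking the integral from −∞ to ∞.
Using the Gaussian integral ∫_{−∞}^{∞} e^(−αu²) du = √(π/α), carrying out the integral gives A² · √(π)·a.
So A² = (√(π)·a)^(−1).
Plugging in a = 5.189 yields A = 0.32974.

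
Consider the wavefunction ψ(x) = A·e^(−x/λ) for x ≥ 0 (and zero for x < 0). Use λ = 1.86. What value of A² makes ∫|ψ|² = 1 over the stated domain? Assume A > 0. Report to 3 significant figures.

The normalization condition is ∫|ψ|² dx = 1 from 0 to ∞.
With ψ = A·e^(−x/λ), the integral evaluates to A²·[λ/2].
Substituting λ = 1.86 gives A² = 1.075, so A = 1.037.

A^2 ≈ 1.08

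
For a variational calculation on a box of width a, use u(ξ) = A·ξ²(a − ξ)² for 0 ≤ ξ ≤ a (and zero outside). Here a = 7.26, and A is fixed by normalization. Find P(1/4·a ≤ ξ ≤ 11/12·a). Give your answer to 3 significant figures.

The probability is P = ∫ |u|² dξ over [1/4·a, 11/12·a].
With A² fixed by ∫|u|² = 1, i.e. A² = (a^9/630)^(−1), substitute and integrate.
Let t = ξ/a; then A² and the length scale cancel, so P = ∫_{1/4}^{11/12} t^4·(1 - t)^4 dt ÷ ∫_{0}^{1} t^4·(1 - t)^4 dt.
Using ∫ t^4·(1 - t)^4 dt = t^5·(70·t^4 - 315·t^3 + 540·t^2 - 420·t + 126)/630, the numerator is ≈ 0.0015090 and the denominator is 1/630.
Taking the ratio, P = 0.9507.

P ≈ 0.951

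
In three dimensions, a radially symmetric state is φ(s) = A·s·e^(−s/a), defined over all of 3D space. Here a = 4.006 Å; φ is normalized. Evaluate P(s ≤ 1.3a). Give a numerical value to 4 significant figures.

P ≈ 0.1226

Integrate the radial probability density 4πs²|φ|² over s ≤ 1.3a.
A² is fixed by ∫₀^∞ 4πs²|φ|² ds = 1, i.e. A² = (3·π·a^5)^(−1).
Substituting u = s/a, A², 4π and the length scale all cancel in the ratio: P = ∫_{0}^{1.3} u^4·e^(-2·u) du / ∫_{0}^{∞} u^4·e^(-2·u) du.
With ∫ u^4·e^(-2·u) du = -(u^4/2 + u^3 + 3·u^2/2 + 3·u/2 + 3/4)·e^(-2·u) + C, the region integral is ≈ 0.0919324 and the full one is 3/4.
This evaluates to P = 0.12258.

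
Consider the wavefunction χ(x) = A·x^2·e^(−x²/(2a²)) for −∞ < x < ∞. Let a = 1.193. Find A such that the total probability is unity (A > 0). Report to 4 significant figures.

The normalization condition is ∫|χ|² dx = 1 from −∞ to ∞.
Using the Gaussian integral ∫_{−∞}^{∞} e^(−αx²) dx = √(π/α), with χ = A·x^2·e^(−x²/(2a²)), the integral evaluates to A²·[3·√(π)·a^5/4].
So A² = (3·√(π)·a^5/4)^(−1).
Plugging in a = 1.193 yields A = 0.55793.

A ≈ 0.5579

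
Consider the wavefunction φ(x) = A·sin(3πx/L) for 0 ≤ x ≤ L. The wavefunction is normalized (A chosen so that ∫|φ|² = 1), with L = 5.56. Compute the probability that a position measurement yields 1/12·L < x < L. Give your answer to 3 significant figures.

P ≈ 0.970

The probability is P = ∫ |φ|² dx over [1/12·L, L].
With A² fixed by ∫|φ|² = 1, i.e. A² = (L/2)^(−1), substitute and integrate.
In terms of u = x/L (A² and the length scale cancel between numerator and denominator), P = [∫_{1/12}^{1} sin(3·π·u)^2 du] / [∫_{0}^{1} sin(3·π·u)^2 du].
Using ∫ sin(3·π·u)^2 du = u/2 - sin(6·π·u)/(12·π), the numerator is 1/(12·π) + 11/24 and the denominator is 1/2.
Evaluating gives P = (2 + 11·π)/(12·π).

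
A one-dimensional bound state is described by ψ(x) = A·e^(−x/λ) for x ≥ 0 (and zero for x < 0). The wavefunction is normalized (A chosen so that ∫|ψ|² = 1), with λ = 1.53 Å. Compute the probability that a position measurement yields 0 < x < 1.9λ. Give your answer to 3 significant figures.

P = ∫_{0}^{1.9λ} |ψ(x)|² dx.
The normalization integral ∫|ψ|²dx over the whole domain equals λ/2·A², and A² cancels in the ratio.
Substituting u = x/λ, A² and the length scale cancel in the ratio: P = ∫_{0}^{1.9} e^(-2·u) du / ∫_{0}^{∞} e^(-2·u) du.
Using ∫ e^(-2·u) du = -e^(-2·u)/2, the numerator is 1/2 - e^(-19/5)/2 and the denominator is 1/2.
Taking the ratio, P = 0.9776.

P ≈ 0.978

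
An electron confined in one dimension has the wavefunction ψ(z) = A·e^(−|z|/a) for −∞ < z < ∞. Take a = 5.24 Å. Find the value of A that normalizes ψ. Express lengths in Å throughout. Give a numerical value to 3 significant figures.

A ≈ 0.437 Å^(-1/2)

The normalization condition is ∫|ψ|² dz = 1 from −∞ to ∞.
Carrying out the integral gives A² · a.
Substituting a = 5.24 gives A² = 0.1908, so A = 0.4369.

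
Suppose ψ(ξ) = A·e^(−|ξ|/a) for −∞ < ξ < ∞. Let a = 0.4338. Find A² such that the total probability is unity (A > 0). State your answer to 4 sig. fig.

Require ∫ |ψ|² dξ = 1 over the whole domain.
The integral (without the A² prefactor) comes out to a.
Substituting a = 0.4338 gives A² = 2.3052, so A = 1.5183.

A^2 ≈ 2.305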